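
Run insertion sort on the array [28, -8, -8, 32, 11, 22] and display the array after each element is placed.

First element 28 is already 'sorted'
Insert -8: shifted 1 elements -> [-8, 28, -8, 32, 11, 22]
Insert -8: shifted 1 elements -> [-8, -8, 28, 32, 11, 22]
Insert 32: shifted 0 elements -> [-8, -8, 28, 32, 11, 22]
Insert 11: shifted 2 elements -> [-8, -8, 11, 28, 32, 22]
Insert 22: shifted 2 elements -> [-8, -8, 11, 22, 28, 32]


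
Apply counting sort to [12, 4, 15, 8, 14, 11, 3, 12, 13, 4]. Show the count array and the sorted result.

Count array: [0, 0, 0, 1, 2, 0, 0, 0, 1, 0, 0, 1, 2, 1, 1, 1]
(count[i] = number of elements equal to i)
Cumulative count: [0, 0, 0, 1, 3, 3, 3, 3, 4, 4, 4, 5, 7, 8, 9, 10]
Sorted: [3, 4, 4, 8, 11, 12, 12, 13, 14, 15]


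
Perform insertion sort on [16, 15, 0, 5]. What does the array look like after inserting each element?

First element 16 is already 'sorted'
Insert 15: shifted 1 elements -> [15, 16, 0, 5]
Insert 0: shifted 2 elements -> [0, 15, 16, 5]
Insert 5: shifted 2 elements -> [0, 5, 15, 16]


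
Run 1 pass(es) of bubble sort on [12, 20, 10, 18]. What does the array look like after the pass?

After pass 1: [12, 10, 18, 20] (2 swaps)
Total swaps: 2


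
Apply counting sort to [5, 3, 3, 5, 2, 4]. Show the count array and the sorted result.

Count array: [0, 0, 1, 2, 1, 2]
(count[i] = number of elements equal to i)
Cumulative count: [0, 0, 1, 3, 4, 6]
Sorted: [2, 3, 3, 4, 5, 5]


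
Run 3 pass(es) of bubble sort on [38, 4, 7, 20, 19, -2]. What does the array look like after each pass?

After pass 1: [4, 7, 20, 19, -2, 38] (5 swaps)
After pass 2: [4, 7, 19, -2, 20, 38] (2 swaps)
After pass 3: [4, 7, -2, 19, 20, 38] (1 swaps)
Total swaps: 8


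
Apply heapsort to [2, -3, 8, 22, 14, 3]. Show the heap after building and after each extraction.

Build heap: [22, 14, 8, -3, 2, 3]
Extract 22: [14, 3, 8, -3, 2, 22]
Extract 14: [8, 3, 2, -3, 14, 22]
Extract 8: [3, -3, 2, 8, 14, 22]
Extract 3: [2, -3, 3, 8, 14, 22]
Extract 2: [-3, 2, 3, 8, 14, 22]


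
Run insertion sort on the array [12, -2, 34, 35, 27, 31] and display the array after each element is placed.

First element 12 is already 'sorted'
Insert -2: shifted 1 elements -> [-2, 12, 34, 35, 27, 31]
Insert 34: shifted 0 elements -> [-2, 12, 34, 35, 27, 31]
Insert 35: shifted 0 elements -> [-2, 12, 34, 35, 27, 31]
Insert 27: shifted 2 elements -> [-2, 12, 27, 34, 35, 31]
Insert 31: shifted 2 elements -> [-2, 12, 27, 31, 34, 35]


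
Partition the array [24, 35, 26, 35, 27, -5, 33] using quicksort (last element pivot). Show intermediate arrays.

Partition 1: pivot=33 at index 4 -> [24, 26, 27, -5, 33, 35, 35]
Partition 2: pivot=-5 at index 0 -> [-5, 26, 27, 24, 33, 35, 35]
Partition 3: pivot=24 at index 1 -> [-5, 24, 27, 26, 33, 35, 35]
Partition 4: pivot=26 at index 2 -> [-5, 24, 26, 27, 33, 35, 35]
Partition 5: pivot=35 at index 6 -> [-5, 24, 26, 27, 33, 35, 35]


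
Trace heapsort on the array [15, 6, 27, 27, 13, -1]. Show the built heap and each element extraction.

Build heap: [27, 15, 27, 6, 13, -1]
Extract 27: [27, 15, -1, 6, 13, 27]
Extract 27: [15, 13, -1, 6, 27, 27]
Extract 15: [13, 6, -1, 15, 27, 27]
Extract 13: [6, -1, 13, 15, 27, 27]
Extract 6: [-1, 6, 13, 15, 27, 27]


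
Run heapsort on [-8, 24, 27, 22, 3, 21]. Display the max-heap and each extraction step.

Build heap: [27, 24, 21, 22, 3, -8]
Extract 27: [24, 22, 21, -8, 3, 27]
Extract 24: [22, 3, 21, -8, 24, 27]
Extract 22: [21, 3, -8, 22, 24, 27]
Extract 21: [3, -8, 21, 22, 24, 27]
Extract 3: [-8, 3, 21, 22, 24, 27]


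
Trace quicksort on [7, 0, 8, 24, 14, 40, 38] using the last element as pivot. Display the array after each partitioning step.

Partition 1: pivot=38 at index 5 -> [7, 0, 8, 24, 14, 38, 40]
Partition 2: pivot=14 at index 3 -> [7, 0, 8, 14, 24, 38, 40]
Partition 3: pivot=8 at index 2 -> [7, 0, 8, 14, 24, 38, 40]
Partition 4: pivot=0 at index 0 -> [0, 7, 8, 14, 24, 38, 40]


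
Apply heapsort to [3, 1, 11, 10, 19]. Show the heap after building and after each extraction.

Build heap: [19, 10, 11, 3, 1]
Extract 19: [11, 10, 1, 3, 19]
Extract 11: [10, 3, 1, 11, 19]
Extract 10: [3, 1, 10, 11, 19]
Extract 3: [1, 3, 10, 11, 19]


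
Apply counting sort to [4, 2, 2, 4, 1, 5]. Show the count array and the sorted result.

Count array: [0, 1, 2, 0, 2, 1]
(count[i] = number of elements equal to i)
Cumulative count: [0, 1, 3, 3, 5, 6]
Sorted: [1, 2, 2, 4, 4, 5]


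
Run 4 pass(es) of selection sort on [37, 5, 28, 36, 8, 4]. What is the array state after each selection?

Pass 1: Select minimum 4 at index 5, swap -> [4, 5, 28, 36, 8, 37]
Pass 2: Select minimum 5 at index 1, swap -> [4, 5, 28, 36, 8, 37]
Pass 3: Select minimum 8 at index 4, swap -> [4, 5, 8, 36, 28, 37]
Pass 4: Select minimum 28 at index 4, swap -> [4, 5, 8, 28, 36, 37]


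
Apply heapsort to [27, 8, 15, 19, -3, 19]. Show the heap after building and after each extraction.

Build heap: [27, 19, 19, 8, -3, 15]
Extract 27: [19, 15, 19, 8, -3, 27]
Extract 19: [19, 15, -3, 8, 19, 27]
Extract 19: [15, 8, -3, 19, 19, 27]
Extract 15: [8, -3, 15, 19, 19, 27]
Extract 8: [-3, 8, 15, 19, 19, 27]


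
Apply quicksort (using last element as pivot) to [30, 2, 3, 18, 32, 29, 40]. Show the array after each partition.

Partition 1: pivot=40 at index 6 -> [30, 2, 3, 18, 32, 29, 40]
Partition 2: pivot=29 at index 3 -> [2, 3, 18, 29, 32, 30, 40]
Partition 3: pivot=18 at index 2 -> [2, 3, 18, 29, 32, 30, 40]
Partition 4: pivot=3 at index 1 -> [2, 3, 18, 29, 32, 30, 40]
Partition 5: pivot=30 at index 4 -> [2, 3, 18, 29, 30, 32, 40]


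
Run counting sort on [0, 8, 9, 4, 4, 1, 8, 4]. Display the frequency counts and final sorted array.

Count array: [1, 1, 0, 0, 3, 0, 0, 0, 2, 1]
(count[i] = number of elements equal to i)
Cumulative count: [1, 2, 2, 2, 5, 5, 5, 5, 7, 8]
Sorted: [0, 1, 4, 4, 4, 8, 8, 9]


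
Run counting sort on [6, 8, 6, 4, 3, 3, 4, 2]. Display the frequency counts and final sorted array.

Count array: [0, 0, 1, 2, 2, 0, 2, 0, 1]
(count[i] = number of elements equal to i)
Cumulative count: [0, 0, 1, 3, 5, 5, 7, 7, 8]
Sorted: [2, 3, 3, 4, 4, 6, 6, 8]


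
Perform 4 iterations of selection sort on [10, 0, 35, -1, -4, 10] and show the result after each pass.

Pass 1: Select minimum -4 at index 4, swap -> [-4, 0, 35, -1, 10, 10]
Pass 2: Select minimum -1 at index 3, swap -> [-4, -1, 35, 0, 10, 10]
Pass 3: Select minimum 0 at index 3, swap -> [-4, -1, 0, 35, 10, 10]
Pass 4: Select minimum 10 at index 4, swap -> [-4, -1, 0, 10, 35, 10]


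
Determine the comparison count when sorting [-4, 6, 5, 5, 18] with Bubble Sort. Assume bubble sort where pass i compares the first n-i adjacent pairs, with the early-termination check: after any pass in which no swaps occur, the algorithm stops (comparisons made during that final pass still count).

Pass 1: compare adjacent pairs (0,1)..(3,4) = 4 comparison(s), 2 swap(s) -> [-4, 5, 5, 6, 18]
Pass 2: compare adjacent pairs (0,1)..(2,3) = 3 comparison(s), 0 swap(s) -> [-4, 5, 5, 6, 18]
No swaps in this pass, so bubble sort stops here.
Total comparisons: 4 + 3 = 7


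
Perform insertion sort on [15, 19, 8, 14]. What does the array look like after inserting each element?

First element 15 is already 'sorted'
Insert 19: shifted 0 elements -> [15, 19, 8, 14]
Insert 8: shifted 2 elements -> [8, 15, 19, 14]
Insert 14: shifted 2 elements -> [8, 14, 15, 19]


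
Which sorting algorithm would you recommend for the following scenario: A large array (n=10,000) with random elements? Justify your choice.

Best choice: Quicksort or Mergesort
Reason: Both have O(n log n) average case; quicksort has lower constant factors


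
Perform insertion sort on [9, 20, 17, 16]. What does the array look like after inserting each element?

First element 9 is already 'sorted'
Insert 20: shifted 0 elements -> [9, 20, 17, 16]
Insert 17: shifted 1 elements -> [9, 17, 20, 16]
Insert 16: shifted 2 elements -> [9, 16, 17, 20]


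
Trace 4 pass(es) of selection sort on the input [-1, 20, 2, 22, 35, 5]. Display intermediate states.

Pass 1: Select minimum -1 at index 0, swap -> [-1, 20, 2, 22, 35, 5]
Pass 2: Select minimum 2 at index 2, swap -> [-1, 2, 20, 22, 35, 5]
Pass 3: Select minimum 5 at index 5, swap -> [-1, 2, 5, 22, 35, 20]
Pass 4: Select minimum 20 at index 5, swap -> [-1, 2, 5, 20, 35, 22]


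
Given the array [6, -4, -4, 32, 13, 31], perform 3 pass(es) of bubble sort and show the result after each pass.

After pass 1: [-4, -4, 6, 13, 31, 32] (4 swaps)
After pass 2: [-4, -4, 6, 13, 31, 32] (0 swaps)
After pass 3: [-4, -4, 6, 13, 31, 32] (0 swaps)
Total swaps: 4


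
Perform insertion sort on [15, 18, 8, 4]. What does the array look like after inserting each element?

First element 15 is already 'sorted'
Insert 18: shifted 0 elements -> [15, 18, 8, 4]
Insert 8: shifted 2 elements -> [8, 15, 18, 4]
Insert 4: shifted 3 elements -> [4, 8, 15, 18]


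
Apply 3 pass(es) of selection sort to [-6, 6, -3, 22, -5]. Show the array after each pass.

Pass 1: Select minimum -6 at index 0, swap -> [-6, 6, -3, 22, -5]
Pass 2: Select minimum -5 at index 4, swap -> [-6, -5, -3, 22, 6]
Pass 3: Select minimum -3 at index 2, swap -> [-6, -5, -3, 22, 6]


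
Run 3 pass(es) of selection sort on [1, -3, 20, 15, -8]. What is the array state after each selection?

Pass 1: Select minimum -8 at index 4, swap -> [-8, -3, 20, 15, 1]
Pass 2: Select minimum -3 at index 1, swap -> [-8, -3, 20, 15, 1]
Pass 3: Select minimum 1 at index 4, swap -> [-8, -3, 1, 15, 20]


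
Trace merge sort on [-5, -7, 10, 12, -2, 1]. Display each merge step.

Divide and conquer:
  Merge [-7] + [10] -> [-7, 10]
  Merge [-5] + [-7, 10] -> [-7, -5, 10]
  Merge [-2] + [1] -> [-2, 1]
  Merge [12] + [-2, 1] -> [-2, 1, 12]
  Merge [-7, -5, 10] + [-2, 1, 12] -> [-7, -5, -2, 1, 10, 12]


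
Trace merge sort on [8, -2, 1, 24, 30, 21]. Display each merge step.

Divide and conquer:
  Merge [-2] + [1] -> [-2, 1]
  Merge [8] + [-2, 1] -> [-2, 1, 8]
  Merge [30] + [21] -> [21, 30]
  Merge [24] + [21, 30] -> [21, 24, 30]
  Merge [-2, 1, 8] + [21, 24, 30] -> [-2, 1, 8, 21, 24, 30]


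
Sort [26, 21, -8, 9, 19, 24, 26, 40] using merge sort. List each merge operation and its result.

Divide and conquer:
  Merge [26] + [21] -> [21, 26]
  Merge [-8] + [9] -> [-8, 9]
  Merge [21, 26] + [-8, 9] -> [-8, 9, 21, 26]
  Merge [19] + [24] -> [19, 24]
  Merge [26] + [40] -> [26, 40]
  Merge [19, 24] + [26, 40] -> [19, 24, 26, 40]
  Merge [-8, 9, 21, 26] + [19, 24, 26, 40] -> [-8, 9, 19, 21, 24, 26, 26, 40]


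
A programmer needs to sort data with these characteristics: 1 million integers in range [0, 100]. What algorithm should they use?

Best choice: Counting sort
Reason: O(n + k) where k=100 is small; linear time beats O(n log n)


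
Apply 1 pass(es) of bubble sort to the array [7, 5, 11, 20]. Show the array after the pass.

After pass 1: [5, 7, 11, 20] (1 swaps)
Total swaps: 1


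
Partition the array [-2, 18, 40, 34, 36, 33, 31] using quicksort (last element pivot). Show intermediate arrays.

Partition 1: pivot=31 at index 2 -> [-2, 18, 31, 34, 36, 33, 40]
Partition 2: pivot=18 at index 1 -> [-2, 18, 31, 34, 36, 33, 40]
Partition 3: pivot=40 at index 6 -> [-2, 18, 31, 34, 36, 33, 40]
Partition 4: pivot=33 at index 3 -> [-2, 18, 31, 33, 36, 34, 40]
Partition 5: pivot=34 at index 4 -> [-2, 18, 31, 33, 34, 36, 40]


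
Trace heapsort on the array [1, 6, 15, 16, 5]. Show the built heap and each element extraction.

Build heap: [16, 6, 15, 1, 5]
Extract 16: [15, 6, 5, 1, 16]
Extract 15: [6, 1, 5, 15, 16]
Extract 6: [5, 1, 6, 15, 16]
Extract 5: [1, 5, 6, 15, 16]


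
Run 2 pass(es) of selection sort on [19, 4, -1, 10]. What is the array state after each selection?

Pass 1: Select minimum -1 at index 2, swap -> [-1, 4, 19, 10]
Pass 2: Select minimum 4 at index 1, swap -> [-1, 4, 19, 10]


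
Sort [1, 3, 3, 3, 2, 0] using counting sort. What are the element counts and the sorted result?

Count array: [1, 1, 1, 3]
(count[i] = number of elements equal to i)
Cumulative count: [1, 2, 3, 6]
Sorted: [0, 1, 2, 3, 3, 3]


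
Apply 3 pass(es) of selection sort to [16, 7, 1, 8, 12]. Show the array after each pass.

Pass 1: Select minimum 1 at index 2, swap -> [1, 7, 16, 8, 12]
Pass 2: Select minimum 7 at index 1, swap -> [1, 7, 16, 8, 12]
Pass 3: Select minimum 8 at index 3, swap -> [1, 7, 8, 16, 12]


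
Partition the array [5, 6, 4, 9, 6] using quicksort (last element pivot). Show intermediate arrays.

Partition 1: pivot=6 at index 3 -> [5, 6, 4, 6, 9]
Partition 2: pivot=4 at index 0 -> [4, 6, 5, 6, 9]
Partition 3: pivot=5 at index 1 -> [4, 5, 6, 6, 9]


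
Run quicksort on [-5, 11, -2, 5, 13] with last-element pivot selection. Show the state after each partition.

Partition 1: pivot=13 at index 4 -> [-5, 11, -2, 5, 13]
Partition 2: pivot=5 at index 2 -> [-5, -2, 5, 11, 13]
Partition 3: pivot=-2 at index 1 -> [-5, -2, 5, 11, 13]


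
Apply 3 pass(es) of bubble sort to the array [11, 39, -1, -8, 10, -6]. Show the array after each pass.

After pass 1: [11, -1, -8, 10, -6, 39] (4 swaps)
After pass 2: [-1, -8, 10, -6, 11, 39] (4 swaps)
After pass 3: [-8, -1, -6, 10, 11, 39] (2 swaps)
Total swaps: 10


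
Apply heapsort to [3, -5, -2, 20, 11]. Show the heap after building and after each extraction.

Build heap: [20, 11, -2, -5, 3]
Extract 20: [11, 3, -2, -5, 20]
Extract 11: [3, -5, -2, 11, 20]
Extract 3: [-2, -5, 3, 11, 20]
Extract -2: [-5, -2, 3, 11, 20]


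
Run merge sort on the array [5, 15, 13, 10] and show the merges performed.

Divide and conquer:
  Merge [5] + [15] -> [5, 15]
  Merge [13] + [10] -> [10, 13]
  Merge [5, 15] + [10, 13] -> [5, 10, 13, 15]


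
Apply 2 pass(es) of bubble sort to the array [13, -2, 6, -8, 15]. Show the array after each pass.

After pass 1: [-2, 6, -8, 13, 15] (3 swaps)
After pass 2: [-2, -8, 6, 13, 15] (1 swaps)
Total swaps: 4


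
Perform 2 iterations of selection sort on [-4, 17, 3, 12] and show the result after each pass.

Pass 1: Select minimum -4 at index 0, swap -> [-4, 17, 3, 12]
Pass 2: Select minimum 3 at index 2, swap -> [-4, 3, 17, 12]


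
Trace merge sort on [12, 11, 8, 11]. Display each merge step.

Divide and conquer:
  Merge [12] + [11] -> [11, 12]
  Merge [8] + [11] -> [8, 11]
  Merge [11, 12] + [8, 11] -> [8, 11, 11, 12]


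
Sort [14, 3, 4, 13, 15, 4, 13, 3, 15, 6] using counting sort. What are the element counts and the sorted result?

Count array: [0, 0, 0, 2, 2, 0, 1, 0, 0, 0, 0, 0, 0, 2, 1, 2]
(count[i] = number of elements equal to i)
Cumulative count: [0, 0, 0, 2, 4, 4, 5, 5, 5, 5, 5, 5, 5, 7, 8, 10]
Sorted: [3, 3, 4, 4, 6, 13, 13, 14, 15, 15]


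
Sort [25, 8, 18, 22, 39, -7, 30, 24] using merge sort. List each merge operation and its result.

Divide and conquer:
  Merge [25] + [8] -> [8, 25]
  Merge [18] + [22] -> [18, 22]
  Merge [8, 25] + [18, 22] -> [8, 18, 22, 25]
  Merge [39] + [-7] -> [-7, 39]
  Merge [30] + [24] -> [24, 30]
  Merge [-7, 39] + [24, 30] -> [-7, 24, 30, 39]
  Merge [8, 18, 22, 25] + [-7, 24, 30, 39] -> [-7, 8, 18, 22, 24, 25, 30, 39]


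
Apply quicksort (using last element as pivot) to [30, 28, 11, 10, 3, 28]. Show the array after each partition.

Partition 1: pivot=28 at index 4 -> [28, 11, 10, 3, 28, 30]
Partition 2: pivot=3 at index 0 -> [3, 11, 10, 28, 28, 30]
Partition 3: pivot=28 at index 3 -> [3, 11, 10, 28, 28, 30]
Partition 4: pivot=10 at index 1 -> [3, 10, 11, 28, 28, 30]


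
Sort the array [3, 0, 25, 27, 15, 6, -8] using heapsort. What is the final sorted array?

Build heap: [27, 15, 25, 0, 3, 6, -8]
Extract 27: [25, 15, 6, 0, 3, -8, 27]
Extract 25: [15, 3, 6, 0, -8, 25, 27]
Extract 15: [6, 3, -8, 0, 15, 25, 27]
Extract 6: [3, 0, -8, 6, 15, 25, 27]
Extract 3: [0, -8, 3, 6, 15, 25, 27]
Extract 0: [-8, 0, 3, 6, 15, 25, 27]


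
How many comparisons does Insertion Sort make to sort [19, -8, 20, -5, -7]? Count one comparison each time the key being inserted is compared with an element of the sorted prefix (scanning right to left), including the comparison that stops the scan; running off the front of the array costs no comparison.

Insert -8: 19 > -8 (shift), reached front = 1 comparison(s) -> [-8, 19, 20, -5, -7]
Insert 20: 19 <= 20 (stop) = 1 comparison(s) -> [-8, 19, 20, -5, -7]
Insert -5: 20 > -5 (shift), 19 > -5 (shift), -8 <= -5 (stop) = 3 comparison(s) -> [-8, -5, 19, 20, -7]
Insert -7: 20 > -7 (shift), 19 > -7 (shift), -5 > -7 (shift), -8 <= -7 (stop) = 4 comparison(s) -> [-8, -7, -5, 19, 20]
Total comparisons: 1 + 1 + 3 + 4 = 9


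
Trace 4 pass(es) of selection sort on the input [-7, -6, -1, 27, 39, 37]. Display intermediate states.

Pass 1: Select minimum -7 at index 0, swap -> [-7, -6, -1, 27, 39, 37]
Pass 2: Select minimum -6 at index 1, swap -> [-7, -6, -1, 27, 39, 37]
Pass 3: Select minimum -1 at index 2, swap -> [-7, -6, -1, 27, 39, 37]
Pass 4: Select minimum 27 at index 3, swap -> [-7, -6, -1, 27, 39, 37]


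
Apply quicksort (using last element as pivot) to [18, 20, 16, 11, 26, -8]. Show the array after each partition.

Partition 1: pivot=-8 at index 0 -> [-8, 20, 16, 11, 26, 18]
Partition 2: pivot=18 at index 3 -> [-8, 16, 11, 18, 26, 20]
Partition 3: pivot=11 at index 1 -> [-8, 11, 16, 18, 26, 20]
Partition 4: pivot=20 at index 4 -> [-8, 11, 16, 18, 20, 26]


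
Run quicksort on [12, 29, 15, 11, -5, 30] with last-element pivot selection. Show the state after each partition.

Partition 1: pivot=30 at index 5 -> [12, 29, 15, 11, -5, 30]
Partition 2: pivot=-5 at index 0 -> [-5, 29, 15, 11, 12, 30]
Partition 3: pivot=12 at index 2 -> [-5, 11, 12, 29, 15, 30]
Partition 4: pivot=15 at index 3 -> [-5, 11, 12, 15, 29, 30]


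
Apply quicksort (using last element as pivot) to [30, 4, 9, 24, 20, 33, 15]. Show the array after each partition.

Partition 1: pivot=15 at index 2 -> [4, 9, 15, 24, 20, 33, 30]
Partition 2: pivot=9 at index 1 -> [4, 9, 15, 24, 20, 33, 30]
Partition 3: pivot=30 at index 5 -> [4, 9, 15, 24, 20, 30, 33]
Partition 4: pivot=20 at index 3 -> [4, 9, 15, 20, 24, 30, 33]


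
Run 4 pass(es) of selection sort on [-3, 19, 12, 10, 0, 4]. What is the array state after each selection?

Pass 1: Select minimum -3 at index 0, swap -> [-3, 19, 12, 10, 0, 4]
Pass 2: Select minimum 0 at index 4, swap -> [-3, 0, 12, 10, 19, 4]
Pass 3: Select minimum 4 at index 5, swap -> [-3, 0, 4, 10, 19, 12]
Pass 4: Select minimum 10 at index 3, swap -> [-3, 0, 4, 10, 19, 12]


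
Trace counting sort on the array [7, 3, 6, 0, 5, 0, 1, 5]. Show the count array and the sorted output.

Count array: [2, 1, 0, 1, 0, 2, 1, 1]
(count[i] = number of elements equal to i)
Cumulative count: [2, 3, 3, 4, 4, 6, 7, 8]
Sorted: [0, 0, 1, 3, 5, 5, 6, 7]


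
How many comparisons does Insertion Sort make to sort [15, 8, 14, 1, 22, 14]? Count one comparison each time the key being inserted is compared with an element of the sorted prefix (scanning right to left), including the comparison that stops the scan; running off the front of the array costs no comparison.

Insert 8: 15 > 8 (shift), reached front = 1 comparison(s) -> [8, 15, 14, 1, 22, 14]
Insert 14: 15 > 14 (shift), 8 <= 14 (stop) = 2 comparison(s) -> [8, 14, 15, 1, 22, 14]
Insert 1: 15 > 1 (shift), 14 > 1 (shift), 8 > 1 (shift), reached front = 3 comparison(s) -> [1, 8, 14, 15, 22, 14]
Insert 22: 15 <= 22 (stop) = 1 comparison(s) -> [1, 8, 14, 15, 22, 14]
Insert 14: 22 > 14 (shift), 15 > 14 (shift), 14 <= 14 (stop) = 3 comparison(s) -> [1, 8, 14, 14, 15, 22]
Total comparisons: 1 + 2 + 3 + 1 + 3 = 10


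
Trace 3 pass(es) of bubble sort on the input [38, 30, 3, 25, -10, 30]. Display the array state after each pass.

After pass 1: [30, 3, 25, -10, 30, 38] (5 swaps)
After pass 2: [3, 25, -10, 30, 30, 38] (3 swaps)
After pass 3: [3, -10, 25, 30, 30, 38] (1 swaps)
Total swaps: 9


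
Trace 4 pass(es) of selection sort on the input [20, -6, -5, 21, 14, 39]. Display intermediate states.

Pass 1: Select minimum -6 at index 1, swap -> [-6, 20, -5, 21, 14, 39]
Pass 2: Select minimum -5 at index 2, swap -> [-6, -5, 20, 21, 14, 39]
Pass 3: Select minimum 14 at index 4, swap -> [-6, -5, 14, 21, 20, 39]
Pass 4: Select minimum 20 at index 4, swap -> [-6, -5, 14, 20, 21, 39]


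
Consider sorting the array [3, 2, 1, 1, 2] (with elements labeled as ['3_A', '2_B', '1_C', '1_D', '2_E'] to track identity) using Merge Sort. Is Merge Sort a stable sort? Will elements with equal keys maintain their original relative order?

Trace Merge Sort on the labeled array (the key is the number; the letter only tracks identity):
  Merge [3_A] + [2_B] -> [2_B, 3_A]
  Merge [1_D] + [2_E] -> [1_D, 2_E]
  Merge [1_C] + [1_D, 2_E] -> [1_C, 1_D, 2_E]
  Merge [2_B, 3_A] + [1_C, 1_D, 2_E] -> [1_C, 1_D, 2_B, 2_E, 3_A]
Final order: [1_C, 1_D, 2_B, 2_E, 3_A]
Equal keys:
  value 1: originally 1_C, 1_D; after sorting 1_C, 1_D -> order preserved
  value 2: originally 2_B, 2_E; after sorting 2_B, 2_E -> order preserved
All equal keys kept their original relative order. Merge Sort is stable: when the heads of the two halves are equal the merge takes from the left half first.
Answer: Stable


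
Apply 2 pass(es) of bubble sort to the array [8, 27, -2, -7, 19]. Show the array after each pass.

After pass 1: [8, -2, -7, 19, 27] (3 swaps)
After pass 2: [-2, -7, 8, 19, 27] (2 swaps)
Total swaps: 5


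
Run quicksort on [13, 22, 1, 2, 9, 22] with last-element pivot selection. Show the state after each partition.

Partition 1: pivot=22 at index 5 -> [13, 22, 1, 2, 9, 22]
Partition 2: pivot=9 at index 2 -> [1, 2, 9, 22, 13, 22]
Partition 3: pivot=2 at index 1 -> [1, 2, 9, 22, 13, 22]
Partition 4: pivot=13 at index 3 -> [1, 2, 9, 13, 22, 22]


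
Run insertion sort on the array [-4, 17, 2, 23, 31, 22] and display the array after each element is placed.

First element -4 is already 'sorted'
Insert 17: shifted 0 elements -> [-4, 17, 2, 23, 31, 22]
Insert 2: shifted 1 elements -> [-4, 2, 17, 23, 31, 22]
Insert 23: shifted 0 elements -> [-4, 2, 17, 23, 31, 22]
Insert 31: shifted 0 elements -> [-4, 2, 17, 23, 31, 22]
Insert 22: shifted 2 elements -> [-4, 2, 17, 22, 23, 31]


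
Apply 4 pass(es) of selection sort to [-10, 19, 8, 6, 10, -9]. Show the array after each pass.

Pass 1: Select minimum -10 at index 0, swap -> [-10, 19, 8, 6, 10, -9]
Pass 2: Select minimum -9 at index 5, swap -> [-10, -9, 8, 6, 10, 19]
Pass 3: Select minimum 6 at index 3, swap -> [-10, -9, 6, 8, 10, 19]
Pass 4: Select minimum 8 at index 3, swap -> [-10, -9, 6, 8, 10, 19]


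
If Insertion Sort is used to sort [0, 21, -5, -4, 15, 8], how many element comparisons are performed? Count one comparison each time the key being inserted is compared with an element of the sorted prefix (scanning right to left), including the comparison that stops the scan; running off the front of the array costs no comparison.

Insert 21: 0 <= 21 (stop) = 1 comparison(s) -> [0, 21, -5, -4, 15, 8]
Insert -5: 21 > -5 (shift), 0 > -5 (shift), reached front = 2 comparison(s) -> [-5, 0, 21, -4, 15, 8]
Insert -4: 21 > -4 (shift), 0 > -4 (shift), -5 <= -4 (stop) = 3 comparison(s) -> [-5, -4, 0, 21, 15, 8]
Insert 15: 21 > 15 (shift), 0 <= 15 (stop) = 2 comparison(s) -> [-5, -4, 0, 15, 21, 8]
Insert 8: 21 > 8 (shift), 15 > 8 (shift), 0 <= 8 (stop) = 3 comparison(s) -> [-5, -4, 0, 8, 15, 21]
Total comparisons: 1 + 2 + 3 + 2 + 3 = 11


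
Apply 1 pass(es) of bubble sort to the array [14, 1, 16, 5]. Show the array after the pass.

After pass 1: [1, 14, 5, 16] (2 swaps)
Total swaps: 2


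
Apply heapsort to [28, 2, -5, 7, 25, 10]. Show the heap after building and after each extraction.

Build heap: [28, 25, 10, 7, 2, -5]
Extract 28: [25, 7, 10, -5, 2, 28]
Extract 25: [10, 7, 2, -5, 25, 28]
Extract 10: [7, -5, 2, 10, 25, 28]
Extract 7: [2, -5, 7, 10, 25, 28]
Extract 2: [-5, 2, 7, 10, 25, 28]


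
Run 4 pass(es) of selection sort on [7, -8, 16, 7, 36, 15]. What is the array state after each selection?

Pass 1: Select minimum -8 at index 1, swap -> [-8, 7, 16, 7, 36, 15]
Pass 2: Select minimum 7 at index 1, swap -> [-8, 7, 16, 7, 36, 15]
Pass 3: Select minimum 7 at index 3, swap -> [-8, 7, 7, 16, 36, 15]
Pass 4: Select minimum 15 at index 5, swap -> [-8, 7, 7, 15, 36, 16]


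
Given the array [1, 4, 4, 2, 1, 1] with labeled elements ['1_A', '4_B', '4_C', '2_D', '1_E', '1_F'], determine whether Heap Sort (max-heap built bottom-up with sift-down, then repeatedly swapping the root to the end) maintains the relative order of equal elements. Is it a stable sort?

Trace Heap Sort on the labeled array (the key is the number; the letter only tracks identity):
  Build max-heap: [4_B, 2_D, 4_C, 1_A, 1_E, 1_F]
  Swap root 4_B to index 5, re-heapify first 5 -> [4_C, 2_D, 1_F, 1_A, 1_E, 4_B]
  Swap root 4_C to index 4, re-heapify first 4 -> [2_D, 1_E, 1_F, 1_A, 4_C, 4_B]
  Swap root 2_D to index 3, re-heapify first 3 -> [1_A, 1_E, 1_F, 2_D, 4_C, 4_B]
  Swap root 1_A to index 2, re-heapify first 2 -> [1_F, 1_E, 1_A, 2_D, 4_C, 4_B]
  Swap root 1_F to index 1, re-heapify first 1 -> [1_E, 1_F, 1_A, 2_D, 4_C, 4_B]
Final order: [1_E, 1_F, 1_A, 2_D, 4_C, 4_B]
Equal keys:
  value 1: originally 1_A, 1_E, 1_F; after sorting 1_E, 1_F, 1_A -> order changed
  value 4: originally 4_B, 4_C; after sorting 4_C, 4_B -> order changed
Equal keys were reordered, so Heap Sort is not stable: heap construction and root-to-end swaps move elements without regard to the original order of equal keys. (One such input is enough; an unstable sort may happen to preserve order on other inputs, but it gives no guarantee.)
Answer: Not stable


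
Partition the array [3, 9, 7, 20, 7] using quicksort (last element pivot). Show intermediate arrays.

Partition 1: pivot=7 at index 2 -> [3, 7, 7, 20, 9]
Partition 2: pivot=7 at index 1 -> [3, 7, 7, 20, 9]
Partition 3: pivot=9 at index 3 -> [3, 7, 7, 9, 20]


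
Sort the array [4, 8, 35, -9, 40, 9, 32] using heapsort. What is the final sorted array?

Build heap: [40, 8, 35, -9, 4, 9, 32]
Extract 40: [35, 8, 32, -9, 4, 9, 40]
Extract 35: [32, 8, 9, -9, 4, 35, 40]
Extract 32: [9, 8, 4, -9, 32, 35, 40]
Extract 9: [8, -9, 4, 9, 32, 35, 40]
Extract 8: [4, -9, 8, 9, 32, 35, 40]
Extract 4: [-9, 4, 8, 9, 32, 35, 40]


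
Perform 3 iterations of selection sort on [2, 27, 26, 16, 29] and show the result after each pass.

Pass 1: Select minimum 2 at index 0, swap -> [2, 27, 26, 16, 29]
Pass 2: Select minimum 16 at index 3, swap -> [2, 16, 26, 27, 29]
Pass 3: Select minimum 26 at index 2, swap -> [2, 16, 26, 27, 29]


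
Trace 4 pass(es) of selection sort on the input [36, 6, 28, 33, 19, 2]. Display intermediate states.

Pass 1: Select minimum 2 at index 5, swap -> [2, 6, 28, 33, 19, 36]
Pass 2: Select minimum 6 at index 1, swap -> [2, 6, 28, 33, 19, 36]
Pass 3: Select minimum 19 at index 4, swap -> [2, 6, 19, 33, 28, 36]
Pass 4: Select minimum 28 at index 4, swap -> [2, 6, 19, 28, 33, 36]


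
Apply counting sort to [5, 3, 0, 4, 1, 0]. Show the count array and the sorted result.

Count array: [2, 1, 0, 1, 1, 1]
(count[i] = number of elements equal to i)
Cumulative count: [2, 3, 3, 4, 5, 6]
Sorted: [0, 0, 1, 3, 4, 5]


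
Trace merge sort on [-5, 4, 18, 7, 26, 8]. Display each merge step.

Divide and conquer:
  Merge [4] + [18] -> [4, 18]
  Merge [-5] + [4, 18] -> [-5, 4, 18]
  Merge [26] + [8] -> [8, 26]
  Merge [7] + [8, 26] -> [7, 8, 26]
  Merge [-5, 4, 18] + [7, 8, 26] -> [-5, 4, 7, 8, 18, 26]


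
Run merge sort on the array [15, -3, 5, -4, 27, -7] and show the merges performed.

Divide and conquer:
  Merge [-3] + [5] -> [-3, 5]
  Merge [15] + [-3, 5] -> [-3, 5, 15]
  Merge [27] + [-7] -> [-7, 27]
  Merge [-4] + [-7, 27] -> [-7, -4, 27]
  Merge [-3, 5, 15] + [-7, -4, 27] -> [-7, -4, -3, 5, 15, 27]


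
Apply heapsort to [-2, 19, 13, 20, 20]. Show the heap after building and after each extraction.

Build heap: [20, 20, 13, 19, -2]
Extract 20: [20, 19, 13, -2, 20]
Extract 20: [19, -2, 13, 20, 20]
Extract 19: [13, -2, 19, 20, 20]
Extract 13: [-2, 13, 19, 20, 20]


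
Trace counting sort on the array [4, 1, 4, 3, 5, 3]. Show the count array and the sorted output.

Count array: [0, 1, 0, 2, 2, 1]
(count[i] = number of elements equal to i)
Cumulative count: [0, 1, 1, 3, 5, 6]
Sorted: [1, 3, 3, 4, 4, 5]


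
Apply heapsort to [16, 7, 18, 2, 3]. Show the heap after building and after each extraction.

Build heap: [18, 7, 16, 2, 3]
Extract 18: [16, 7, 3, 2, 18]
Extract 16: [7, 2, 3, 16, 18]
Extract 7: [3, 2, 7, 16, 18]
Extract 3: [2, 3, 7, 16, 18]


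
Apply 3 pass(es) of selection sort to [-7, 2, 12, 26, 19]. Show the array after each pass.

Pass 1: Select minimum -7 at index 0, swap -> [-7, 2, 12, 26, 19]
Pass 2: Select minimum 2 at index 1, swap -> [-7, 2, 12, 26, 19]
Pass 3: Select minimum 12 at index 2, swap -> [-7, 2, 12, 26, 19]


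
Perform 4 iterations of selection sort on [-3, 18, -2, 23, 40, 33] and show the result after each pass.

Pass 1: Select minimum -3 at index 0, swap -> [-3, 18, -2, 23, 40, 33]
Pass 2: Select minimum -2 at index 2, swap -> [-3, -2, 18, 23, 40, 33]
Pass 3: Select minimum 18 at index 2, swap -> [-3, -2, 18, 23, 40, 33]
Pass 4: Select minimum 23 at index 3, swap -> [-3, -2, 18, 23, 40, 33]


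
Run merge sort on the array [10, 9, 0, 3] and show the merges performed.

Divide and conquer:
  Merge [10] + [9] -> [9, 10]
  Merge [0] + [3] -> [0, 3]
  Merge [9, 10] + [0, 3] -> [0, 3, 9, 10]


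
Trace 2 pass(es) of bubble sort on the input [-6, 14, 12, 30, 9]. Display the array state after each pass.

After pass 1: [-6, 12, 14, 9, 30] (2 swaps)
After pass 2: [-6, 12, 9, 14, 30] (1 swaps)
Total swaps: 3


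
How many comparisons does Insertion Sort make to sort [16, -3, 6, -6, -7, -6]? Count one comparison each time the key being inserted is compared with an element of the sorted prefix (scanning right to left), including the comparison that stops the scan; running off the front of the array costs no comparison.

Insert -3: 16 > -3 (shift), reached front = 1 comparison(s) -> [-3, 16, 6, -6, -7, -6]
Insert 6: 16 > 6 (shift), -3 <= 6 (stop) = 2 comparison(s) -> [-3, 6, 16, -6, -7, -6]
Insert -6: 16 > -6 (shift), 6 > -6 (shift), -3 > -6 (shift), reached front = 3 comparison(s) -> [-6, -3, 6, 16, -7, -6]
Insert -7: 16 > -7 (shift), 6 > -7 (shift), -3 > -7 (shift), -6 > -7 (shift), reached front = 4 comparison(s) -> [-7, -6, -3, 6, 16, -6]
Insert -6: 16 > -6 (shift), 6 > -6 (shift), -3 > -6 (shift), -6 <= -6 (stop) = 4 comparison(s) -> [-7, -6, -6, -3, 6, 16]
Total comparisons: 1 + 2 + 3 + 4 + 4 = 14


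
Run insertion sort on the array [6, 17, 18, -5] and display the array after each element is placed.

First element 6 is already 'sorted'
Insert 17: shifted 0 elements -> [6, 17, 18, -5]
Insert 18: shifted 0 elements -> [6, 17, 18, -5]
Insert -5: shifted 3 elements -> [-5, 6, 17, 18]


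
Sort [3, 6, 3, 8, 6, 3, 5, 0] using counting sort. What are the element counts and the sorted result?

Count array: [1, 0, 0, 3, 0, 1, 2, 0, 1]
(count[i] = number of elements equal to i)
Cumulative count: [1, 1, 1, 4, 4, 5, 7, 7, 8]
Sorted: [0, 3, 3, 3, 5, 6, 6, 8]


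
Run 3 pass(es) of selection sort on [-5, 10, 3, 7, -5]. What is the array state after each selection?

Pass 1: Select minimum -5 at index 0, swap -> [-5, 10, 3, 7, -5]
Pass 2: Select minimum -5 at index 4, swap -> [-5, -5, 3, 7, 10]
Pass 3: Select minimum 3 at index 2, swap -> [-5, -5, 3, 7, 10]


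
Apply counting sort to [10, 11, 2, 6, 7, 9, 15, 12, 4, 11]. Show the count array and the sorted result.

Count array: [0, 0, 1, 0, 1, 0, 1, 1, 0, 1, 1, 2, 1, 0, 0, 1]
(count[i] = number of elements equal to i)
Cumulative count: [0, 0, 1, 1, 2, 2, 3, 4, 4, 5, 6, 8, 9, 9, 9, 10]
Sorted: [2, 4, 6, 7, 9, 10, 11, 11, 12, 15]


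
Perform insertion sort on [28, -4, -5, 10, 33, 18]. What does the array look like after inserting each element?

First element 28 is already 'sorted'
Insert -4: shifted 1 elements -> [-4, 28, -5, 10, 33, 18]
Insert -5: shifted 2 elements -> [-5, -4, 28, 10, 33, 18]
Insert 10: shifted 1 elements -> [-5, -4, 10, 28, 33, 18]
Insert 33: shifted 0 elements -> [-5, -4, 10, 28, 33, 18]
Insert 18: shifted 2 elements -> [-5, -4, 10, 18, 28, 33]


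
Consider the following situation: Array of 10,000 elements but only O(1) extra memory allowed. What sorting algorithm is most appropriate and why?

Best choice: Heapsort
Reason: Heapsort rearranges the array in place using O(1) auxiliary space and still guarantees O(n log n) time; quicksort partitions in place but needs Theta(log n) stack space for recursion (O(n) in the worst case), and mergesort requires O(n) auxiliary space


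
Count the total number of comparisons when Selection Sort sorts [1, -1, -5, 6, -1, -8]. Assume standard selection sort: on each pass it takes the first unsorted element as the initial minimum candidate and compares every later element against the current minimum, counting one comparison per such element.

Pass 1: scan indices 1..5 for the minimum = 5 comparison(s); min is -8, place at index 0 -> [-8, -1, -5, 6, -1, 1]
Pass 2: scan indices 2..5 for the minimum = 4 comparison(s); min is -5, place at index 1 -> [-8, -5, -1, 6, -1, 1]
Pass 3: scan indices 3..5 for the minimum = 3 comparison(s); min is -1, place at index 2 -> [-8, -5, -1, 6, -1, 1]
Pass 4: scan indices 4..5 for the minimum = 2 comparison(s); min is -1, place at index 3 -> [-8, -5, -1, -1, 6, 1]
Pass 5: scan indices 5..5 for the minimum = 1 comparison(s); min is 1, place at index 4 -> [-8, -5, -1, -1, 1, 6]
Selection sort always scans the whole unsorted suffix, so the count is (n-1) + (n-2) + ... + 1 = n(n-1)/2 = 6*5/2 = 15 regardless of the input order.
Total comparisons: 5 + 4 + 3 + 2 + 1 = 15


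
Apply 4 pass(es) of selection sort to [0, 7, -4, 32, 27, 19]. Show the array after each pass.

Pass 1: Select minimum -4 at index 2, swap -> [-4, 7, 0, 32, 27, 19]
Pass 2: Select minimum 0 at index 2, swap -> [-4, 0, 7, 32, 27, 19]
Pass 3: Select minimum 7 at index 2, swap -> [-4, 0, 7, 32, 27, 19]
Pass 4: Select minimum 19 at index 5, swap -> [-4, 0, 7, 19, 27, 32]


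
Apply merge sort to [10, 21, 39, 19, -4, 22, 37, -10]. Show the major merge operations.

Divide and conquer:
  Merge [10] + [21] -> [10, 21]
  Merge [39] + [19] -> [19, 39]
  Merge [10, 21] + [19, 39] -> [10, 19, 21, 39]
  Merge [-4] + [22] -> [-4, 22]
  Merge [37] + [-10] -> [-10, 37]
  Merge [-4, 22] + [-10, 37] -> [-10, -4, 22, 37]
  Merge [10, 19, 21, 39] + [-10, -4, 22, 37] -> [-10, -4, 10, 19, 21, 22, 37, 39]


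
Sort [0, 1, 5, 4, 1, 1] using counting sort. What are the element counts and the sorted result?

Count array: [1, 3, 0, 0, 1, 1]
(count[i] = number of elements equal to i)
Cumulative count: [1, 4, 4, 4, 5, 6]
Sorted: [0, 1, 1, 1, 4, 5]


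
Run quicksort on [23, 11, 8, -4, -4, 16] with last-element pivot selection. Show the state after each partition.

Partition 1: pivot=16 at index 4 -> [11, 8, -4, -4, 16, 23]
Partition 2: pivot=-4 at index 1 -> [-4, -4, 11, 8, 16, 23]
Partition 3: pivot=8 at index 2 -> [-4, -4, 8, 11, 16, 23]


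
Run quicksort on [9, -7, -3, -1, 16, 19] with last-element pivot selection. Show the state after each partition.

Partition 1: pivot=19 at index 5 -> [9, -7, -3, -1, 16, 19]
Partition 2: pivot=16 at index 4 -> [9, -7, -3, -1, 16, 19]
Partition 3: pivot=-1 at index 2 -> [-7, -3, -1, 9, 16, 19]
Partition 4: pivot=-3 at index 1 -> [-7, -3, -1, 9, 16, 19]


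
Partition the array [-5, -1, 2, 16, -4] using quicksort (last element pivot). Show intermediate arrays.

Partition 1: pivot=-4 at index 1 -> [-5, -4, 2, 16, -1]
Partition 2: pivot=-1 at index 2 -> [-5, -4, -1, 16, 2]
Partition 3: pivot=2 at index 3 -> [-5, -4, -1, 2, 16]


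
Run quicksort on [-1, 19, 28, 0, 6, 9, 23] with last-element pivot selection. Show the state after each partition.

Partition 1: pivot=23 at index 5 -> [-1, 19, 0, 6, 9, 23, 28]
Partition 2: pivot=9 at index 3 -> [-1, 0, 6, 9, 19, 23, 28]
Partition 3: pivot=6 at index 2 -> [-1, 0, 6, 9, 19, 23, 28]
Partition 4: pivot=0 at index 1 -> [-1, 0, 6, 9, 19, 23, 28]


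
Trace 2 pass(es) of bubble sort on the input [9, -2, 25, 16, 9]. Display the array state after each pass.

After pass 1: [-2, 9, 16, 9, 25] (3 swaps)
After pass 2: [-2, 9, 9, 16, 25] (1 swaps)
Total swaps: 4


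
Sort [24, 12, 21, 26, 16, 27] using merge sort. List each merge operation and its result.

Divide and conquer:
  Merge [12] + [21] -> [12, 21]
  Merge [24] + [12, 21] -> [12, 21, 24]
  Merge [16] + [27] -> [16, 27]
  Merge [26] + [16, 27] -> [16, 26, 27]
  Merge [12, 21, 24] + [16, 26, 27] -> [12, 16, 21, 24, 26, 27]


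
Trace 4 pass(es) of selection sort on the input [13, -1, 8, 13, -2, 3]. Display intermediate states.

Pass 1: Select minimum -2 at index 4, swap -> [-2, -1, 8, 13, 13, 3]
Pass 2: Select minimum -1 at index 1, swap -> [-2, -1, 8, 13, 13, 3]
Pass 3: Select minimum 3 at index 5, swap -> [-2, -1, 3, 13, 13, 8]
Pass 4: Select minimum 8 at index 5, swap -> [-2, -1, 3, 8, 13, 13]


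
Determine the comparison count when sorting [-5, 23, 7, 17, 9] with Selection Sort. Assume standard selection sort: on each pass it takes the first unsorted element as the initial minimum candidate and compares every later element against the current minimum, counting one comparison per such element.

Pass 1: scan indices 1..4 for the minimum = 4 comparison(s); min is -5, place at index 0 -> [-5, 23, 7, 17, 9]
Pass 2: scan indices 2..4 for the minimum = 3 comparison(s); min is 7, place at index 1 -> [-5, 7, 23, 17, 9]
Pass 3: scan indices 3..4 for the minimum = 2 comparison(s); min is 9, place at index 2 -> [-5, 7, 9, 17, 23]
Pass 4: scan indices 4..4 for the minimum = 1 comparison(s); min is 17, place at index 3 -> [-5, 7, 9, 17, 23]
Selection sort always scans the whole unsorted suffix, so the count is (n-1) + (n-2) + ... + 1 = n(n-1)/2 = 5*4/2 = 10 regardless of the input order.
Total comparisons: 4 + 3 + 2 + 1 = 10


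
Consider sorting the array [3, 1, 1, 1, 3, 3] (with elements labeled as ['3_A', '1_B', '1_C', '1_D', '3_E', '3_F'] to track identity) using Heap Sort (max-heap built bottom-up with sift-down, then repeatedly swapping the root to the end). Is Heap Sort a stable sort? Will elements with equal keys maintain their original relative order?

Trace Heap Sort on the labeled array (the key is the number; the letter only tracks identity):
  Build max-heap: [3_A, 3_E, 3_F, 1_D, 1_B, 1_C]
  Swap root 3_A to index 5, re-heapify first 5 -> [3_E, 1_C, 3_F, 1_D, 1_B, 3_A]
  Swap root 3_E to index 4, re-heapify first 4 -> [3_F, 1_C, 1_B, 1_D, 3_E, 3_A]
  Swap root 3_F to index 3, re-heapify first 3 -> [1_D, 1_C, 1_B, 3_F, 3_E, 3_A]
  Swap root 1_D to index 2, re-heapify first 2 -> [1_B, 1_C, 1_D, 3_F, 3_E, 3_A]
  Swap root 1_B to index 1, re-heapify first 1 -> [1_C, 1_B, 1_D, 3_F, 3_E, 3_A]
Final order: [1_C, 1_B, 1_D, 3_F, 3_E, 3_A]
Equal keys:
  value 1: originally 1_B, 1_C, 1_D; after sorting 1_C, 1_B, 1_D -> order changed
  value 3: originally 3_A, 3_E, 3_F; after sorting 3_F, 3_E, 3_A -> order changed
Equal keys were reordered, so Heap Sort is not stable: heap construction and root-to-end swaps move elements without regard to the original order of equal keys. (One such input is enough; an unstable sort may happen to preserve order on other inputs, but it gives no guarantee.)
Answer: Not stable


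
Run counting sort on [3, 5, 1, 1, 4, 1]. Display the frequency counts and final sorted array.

Count array: [0, 3, 0, 1, 1, 1]
(count[i] = number of elements equal to i)
Cumulative count: [0, 3, 3, 4, 5, 6]
Sorted: [1, 1, 1, 3, 4, 5]


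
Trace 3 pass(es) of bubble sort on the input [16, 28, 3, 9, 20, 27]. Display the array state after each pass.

After pass 1: [16, 3, 9, 20, 27, 28] (4 swaps)
After pass 2: [3, 9, 16, 20, 27, 28] (2 swaps)
After pass 3: [3, 9, 16, 20, 27, 28] (0 swaps)
Total swaps: 6


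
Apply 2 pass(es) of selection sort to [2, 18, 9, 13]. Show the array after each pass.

Pass 1: Select minimum 2 at index 0, swap -> [2, 18, 9, 13]
Pass 2: Select minimum 9 at index 2, swap -> [2, 9, 18, 13]
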